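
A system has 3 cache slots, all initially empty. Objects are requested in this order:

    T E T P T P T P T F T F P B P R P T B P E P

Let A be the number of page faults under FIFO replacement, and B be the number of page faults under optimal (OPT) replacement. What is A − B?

Under FIFO: F F . F . . . . . F F . . F F F . F F F F . → 12 faults.
Under OPT: F F . F . . . . . F . . . F . F . . F . F . → 8 faults.
A − B = 12 − 8 = 4.

4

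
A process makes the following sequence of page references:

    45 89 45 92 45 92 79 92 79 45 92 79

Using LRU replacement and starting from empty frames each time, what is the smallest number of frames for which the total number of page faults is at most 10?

2

f=1: 12 faults
f=2: 7 faults
f=3: 4 faults
f=4: 4 faults
Smallest f with faults ≤ 10 is 2.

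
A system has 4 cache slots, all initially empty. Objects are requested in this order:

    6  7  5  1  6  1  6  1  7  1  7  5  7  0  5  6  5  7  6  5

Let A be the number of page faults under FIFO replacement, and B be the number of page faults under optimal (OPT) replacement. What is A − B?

Under FIFO: F F F F . . . . . . . . . F . F . F . F → 8 faults.
Under OPT: F F F F . . . . . . . . . F . . . . . . → 5 faults.
A − B = 8 − 5 = 3.

3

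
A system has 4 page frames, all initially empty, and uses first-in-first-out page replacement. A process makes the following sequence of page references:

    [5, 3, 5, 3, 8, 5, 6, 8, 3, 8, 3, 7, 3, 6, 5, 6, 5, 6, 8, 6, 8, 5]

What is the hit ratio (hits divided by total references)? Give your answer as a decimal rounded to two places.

5: fault, frames (5)
3: fault, frames (5 3)
5: hit
3: hit
8: fault, frames (5 3 8)
5: hit
6: fault, frames (5 3 8 6)
8: hit
3: hit
8: hit
3: hit
7: fault, evict 5, frames (3 8 6 7)
3: hit
6: hit
5: fault, evict 3, frames (8 6 7 5)
6: hit
5: hit
6: hit
8: hit
6: hit
8: hit
5: hit
Hits: 16 of 22 references → 16/22 = 0.7273.

0.73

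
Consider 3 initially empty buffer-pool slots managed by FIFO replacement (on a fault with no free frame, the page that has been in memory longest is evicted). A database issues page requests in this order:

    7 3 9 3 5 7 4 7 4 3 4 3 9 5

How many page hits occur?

5

7 -> fault, frames [7]
3 -> fault, frames [7, 3]
9 -> fault, frames [7, 3, 9]
3 -> hit
5 -> fault, evict 7, frames [3, 9, 5]
7 -> fault, evict 3, frames [9, 5, 7]
4 -> fault, evict 9, frames [5, 7, 4]
7 -> hit
4 -> hit
3 -> fault, evict 5, frames [7, 4, 3]
4 -> hit
3 -> hit
9 -> fault, evict 7, frames [4, 3, 9]
5 -> fault, evict 4, frames [3, 9, 5]
Hits: 5.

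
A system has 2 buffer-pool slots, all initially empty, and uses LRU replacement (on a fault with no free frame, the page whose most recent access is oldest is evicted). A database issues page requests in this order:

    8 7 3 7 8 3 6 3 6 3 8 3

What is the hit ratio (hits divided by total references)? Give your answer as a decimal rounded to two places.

0.42

8 → fault, frames {8}
7 → fault, frames {8,7}
3 → fault, evict 8, frames {7,3}
7 → hit
8 → fault, evict 3, frames {7,8}
3 → fault, evict 7, frames {8,3}
6 → fault, evict 8, frames {3,6}
3 → hit
6 → hit
3 → hit
8 → fault, evict 6, frames {3,8}
3 → hit
Hits: 5 of 12 references → 5/12 = 0.4167.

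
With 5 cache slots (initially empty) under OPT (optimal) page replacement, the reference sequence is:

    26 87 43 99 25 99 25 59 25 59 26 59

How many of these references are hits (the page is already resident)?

26 → fault, frames {26}
87 → fault, frames {26,87}
43 → fault, frames {26,87,43}
99 → fault, frames {26,87,43,99}
25 → fault, frames {26,87,43,99,25}
99 → hit
25 → hit
59 → fault, evict 99, frames {26,87,43,25,59}
25 → hit
59 → hit
26 → hit
59 → hit
Hits: 6.

6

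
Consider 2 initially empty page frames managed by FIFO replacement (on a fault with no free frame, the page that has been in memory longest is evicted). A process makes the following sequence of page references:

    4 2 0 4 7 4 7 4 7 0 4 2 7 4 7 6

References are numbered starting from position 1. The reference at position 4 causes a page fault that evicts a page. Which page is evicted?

2

pos 1: 4 → miss, frames [4]
pos 2: 2 → miss, frames [4, 2]
pos 3: 0 → miss, evict 4, frames [2, 0]
pos 4: 4 → miss, evict 2, frames [0, 4]
At position 4, page 2 is evicted.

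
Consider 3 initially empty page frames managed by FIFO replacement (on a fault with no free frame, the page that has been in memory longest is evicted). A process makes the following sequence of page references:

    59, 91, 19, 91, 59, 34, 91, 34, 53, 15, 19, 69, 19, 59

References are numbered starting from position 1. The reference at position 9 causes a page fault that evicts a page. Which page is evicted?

pos 1: 59: miss, frames {59}
pos 2: 91: miss, frames {59,91}
pos 3: 19: miss, frames {59,91,19}
pos 4: 91: hit
pos 5: 59: hit
pos 6: 34: miss, evict 59, frames {91,19,34}
pos 7: 91: hit
pos 8: 34: hit
pos 9: 53: miss, evict 91, frames {19,34,53}
At position 9, page 91 is evicted.

91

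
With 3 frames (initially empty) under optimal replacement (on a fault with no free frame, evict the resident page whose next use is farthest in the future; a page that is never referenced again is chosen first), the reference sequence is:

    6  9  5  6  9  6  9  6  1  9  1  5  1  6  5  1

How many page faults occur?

5

6: fault, frames [6]
9: fault, frames [6, 9]
5: fault, frames [6, 9, 5]
6: hit
9: hit
6: hit
9: hit
6: hit
1: fault, evict 6, frames [9, 5, 1]
9: hit
1: hit
5: hit
1: hit
6: fault, evict 9, frames [5, 1, 6]
5: hit
1: hit
Page faults: 5.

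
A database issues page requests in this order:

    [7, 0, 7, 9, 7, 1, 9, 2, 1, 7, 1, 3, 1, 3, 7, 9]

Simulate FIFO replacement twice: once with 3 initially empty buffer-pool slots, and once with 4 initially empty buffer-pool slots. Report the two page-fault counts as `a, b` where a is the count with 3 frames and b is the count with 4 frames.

3 frames: F F . F . F . F . F . F F . . F → 9 faults.
4 frames: F F . F . F . F . F . F . . . F → 8 faults.
8 < 9: adding a frame reduced faults, as is typical.

9, 8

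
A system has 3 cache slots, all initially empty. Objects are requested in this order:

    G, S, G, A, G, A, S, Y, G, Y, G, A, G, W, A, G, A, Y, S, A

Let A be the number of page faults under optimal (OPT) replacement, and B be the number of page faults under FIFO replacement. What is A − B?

Under OPT: F F . F . . . F . . . . . F . . . F F . → 7 faults.
Under FIFO: F F . F . . . F F . . . . F F . . F F . → 9 faults.
A − B = 7 − 9 = -2.

-2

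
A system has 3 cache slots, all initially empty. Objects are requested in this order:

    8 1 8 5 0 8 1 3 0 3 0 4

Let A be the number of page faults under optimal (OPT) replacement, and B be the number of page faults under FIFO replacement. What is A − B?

-3

Under OPT: F F . F F . . F . . . F → 6 faults.
Under FIFO: F F . F F F F F F . . F → 9 faults.
A − B = 6 − 9 = -3.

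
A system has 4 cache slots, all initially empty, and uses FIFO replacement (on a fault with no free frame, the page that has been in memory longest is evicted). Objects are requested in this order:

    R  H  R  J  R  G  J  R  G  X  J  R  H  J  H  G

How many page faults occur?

R → miss, frames [R]
H → miss, frames [R, H]
R → hit
J → miss, frames [R, H, J]
R → hit
G → miss, frames [R, H, J, G]
J → hit
R → hit
G → hit
X → miss, evict R, frames [H, J, G, X]
J → hit
R → miss, evict H, frames [J, G, X, R]
H → miss, evict J, frames [G, X, R, H]
J → miss, evict G, frames [X, R, H, J]
H → hit
G → miss, evict X, frames [R, H, J, G]
Page faults: 9.

9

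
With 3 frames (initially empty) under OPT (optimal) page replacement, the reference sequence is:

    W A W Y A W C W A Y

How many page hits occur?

5

W: fault, frames (W)
A: fault, frames (W A)
W: hit
Y: fault, frames (W A Y)
A: hit
W: hit
C: fault, evict Y, frames (W A C)
W: hit
A: hit
Y: fault, evict C, frames (W A Y)
Hits: 5.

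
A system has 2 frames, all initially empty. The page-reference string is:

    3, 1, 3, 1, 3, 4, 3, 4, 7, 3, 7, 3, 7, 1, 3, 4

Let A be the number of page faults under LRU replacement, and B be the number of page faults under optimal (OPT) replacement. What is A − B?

2

Under LRU: F F . . . F . . F F . . . F F F → 8 faults.
Under OPT: F F . . . F . . F . . . . F . F → 6 faults.
A − B = 8 − 6 = 2.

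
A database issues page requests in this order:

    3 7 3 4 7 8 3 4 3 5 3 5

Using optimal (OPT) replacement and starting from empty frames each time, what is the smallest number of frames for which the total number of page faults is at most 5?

f=1: 12 faults
f=2: 6 faults
f=3: 5 faults
f=4: 5 faults
f=5: 5 faults
Smallest f with faults ≤ 5 is 3.

3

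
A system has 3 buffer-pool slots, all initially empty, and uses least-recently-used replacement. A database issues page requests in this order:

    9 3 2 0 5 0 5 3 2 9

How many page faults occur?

8

9 → fault, frames (9)
3 → fault, frames (9 3)
2 → fault, frames (9 3 2)
0 → fault, evict 9, frames (3 2 0)
5 → fault, evict 3, frames (2 0 5)
0 → hit
5 → hit
3 → fault, evict 2, frames (0 5 3)
2 → fault, evict 0, frames (5 3 2)
9 → fault, evict 5, frames (3 2 9)
Page faults: 8.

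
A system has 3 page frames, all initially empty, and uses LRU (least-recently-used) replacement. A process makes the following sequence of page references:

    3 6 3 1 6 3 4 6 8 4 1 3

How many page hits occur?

5

3 → fault, frames (3)
6 → fault, frames (3 6)
3 → hit
1 → fault, frames (6 3 1)
6 → hit
3 → hit
4 → fault, evict 1, frames (6 3 4)
6 → hit
8 → fault, evict 3, frames (4 6 8)
4 → hit
1 → fault, evict 6, frames (8 4 1)
3 → fault, evict 8, frames (4 1 3)
Hits: 5.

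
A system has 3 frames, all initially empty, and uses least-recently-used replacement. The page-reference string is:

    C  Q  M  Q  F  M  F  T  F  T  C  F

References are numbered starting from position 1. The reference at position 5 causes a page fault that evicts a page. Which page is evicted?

C

pos 1: C: miss, frames {C}
pos 2: Q: miss, frames {C,Q}
pos 3: M: miss, frames {C,Q,M}
pos 4: Q: hit
pos 5: F: miss, evict C, frames {M,Q,F}
At position 5, page C is evicted.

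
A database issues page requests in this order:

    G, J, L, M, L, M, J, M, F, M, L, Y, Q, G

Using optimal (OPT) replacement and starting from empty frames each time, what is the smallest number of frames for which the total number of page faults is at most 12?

2

f=1: 14 faults
f=2: 10 faults
f=3: 8 faults
f=4: 7 faults
f=5: 7 faults
f=6: 7 faults
f=7: 7 faults
Smallest f with faults ≤ 12 is 2.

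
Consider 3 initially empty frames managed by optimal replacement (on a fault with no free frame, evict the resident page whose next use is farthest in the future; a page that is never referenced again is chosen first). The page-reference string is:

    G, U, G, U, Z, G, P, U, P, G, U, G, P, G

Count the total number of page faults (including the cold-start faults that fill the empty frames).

G -> miss, frames {G}
U -> miss, frames {G,U}
G -> hit
U -> hit
Z -> miss, frames {G,U,Z}
G -> hit
P -> miss, evict Z, frames {G,U,P}
U -> hit
P -> hit
G -> hit
U -> hit
G -> hit
P -> hit
G -> hit
Page faults: 4.

4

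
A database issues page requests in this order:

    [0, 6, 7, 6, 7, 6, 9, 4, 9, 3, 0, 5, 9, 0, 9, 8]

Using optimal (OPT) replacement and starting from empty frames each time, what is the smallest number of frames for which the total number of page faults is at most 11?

f=1: 16 faults
f=2: 10 faults
f=3: 8 faults
f=4: 8 faults
f=5: 8 faults
f=6: 8 faults
f=7: 8 faults
f=8: 8 faults
Smallest f with faults ≤ 11 is 2.

2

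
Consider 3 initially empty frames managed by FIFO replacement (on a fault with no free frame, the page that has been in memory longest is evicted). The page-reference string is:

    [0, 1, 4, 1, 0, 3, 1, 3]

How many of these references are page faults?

0 → fault, frames [0]
1 → fault, frames [0, 1]
4 → fault, frames [0, 1, 4]
1 → hit
0 → hit
3 → fault, evict 0, frames [1, 4, 3]
1 → hit
3 → hit
Page faults: 4.

4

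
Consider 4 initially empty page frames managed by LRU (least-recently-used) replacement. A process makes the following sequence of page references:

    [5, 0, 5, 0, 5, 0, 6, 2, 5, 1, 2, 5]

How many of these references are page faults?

5

5 → miss, frames [5]
0 → miss, frames [5, 0]
5 → hit
0 → hit
5 → hit
0 → hit
6 → miss, frames [5, 0, 6]
2 → miss, frames [5, 0, 6, 2]
5 → hit
1 → miss, evict 0, frames [6, 2, 5, 1]
2 → hit
5 → hit
Page faults: 5.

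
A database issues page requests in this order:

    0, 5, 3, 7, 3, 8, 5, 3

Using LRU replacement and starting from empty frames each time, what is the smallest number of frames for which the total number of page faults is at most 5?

f=1: 8 faults
f=2: 7 faults
f=3: 6 faults
f=4: 5 faults
f=5: 5 faults
Smallest f with faults ≤ 5 is 4.

4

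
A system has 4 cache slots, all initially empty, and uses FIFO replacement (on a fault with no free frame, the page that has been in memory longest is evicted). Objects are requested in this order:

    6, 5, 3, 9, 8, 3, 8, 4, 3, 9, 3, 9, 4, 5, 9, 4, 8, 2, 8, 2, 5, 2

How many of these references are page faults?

8

6 -> fault, frames {6}
5 -> fault, frames {6,5}
3 -> fault, frames {6,5,3}
9 -> fault, frames {6,5,3,9}
8 -> fault, evict 6, frames {5,3,9,8}
3 -> hit
8 -> hit
4 -> fault, evict 5, frames {3,9,8,4}
3 -> hit
9 -> hit
3 -> hit
9 -> hit
4 -> hit
5 -> fault, evict 3, frames {9,8,4,5}
9 -> hit
4 -> hit
8 -> hit
2 -> fault, evict 9, frames {8,4,5,2}
8 -> hit
2 -> hit
5 -> hit
2 -> hit
Page faults: 8.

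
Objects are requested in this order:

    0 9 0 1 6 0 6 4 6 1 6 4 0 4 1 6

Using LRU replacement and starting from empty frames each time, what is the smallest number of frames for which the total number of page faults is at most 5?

4

f=1: 16 faults
f=2: 11 faults
f=3: 9 faults
f=4: 5 faults
f=5: 5 faults
Smallest f with faults ≤ 5 is 4.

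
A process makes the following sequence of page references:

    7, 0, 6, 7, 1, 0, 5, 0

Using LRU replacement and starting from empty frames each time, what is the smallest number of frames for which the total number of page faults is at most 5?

f=1: 8 faults
f=2: 7 faults
f=3: 6 faults
f=4: 5 faults
f=5: 5 faults
Smallest f with faults ≤ 5 is 4.

4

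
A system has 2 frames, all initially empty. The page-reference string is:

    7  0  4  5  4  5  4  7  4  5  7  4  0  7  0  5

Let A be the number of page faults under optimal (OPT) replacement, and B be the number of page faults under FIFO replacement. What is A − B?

Under OPT: F F F F . . . F . F . F F . . F → 9 faults.
Under FIFO: F F F F . . . F F F F F F F . F → 12 faults.
A − B = 9 − 12 = -3.

-3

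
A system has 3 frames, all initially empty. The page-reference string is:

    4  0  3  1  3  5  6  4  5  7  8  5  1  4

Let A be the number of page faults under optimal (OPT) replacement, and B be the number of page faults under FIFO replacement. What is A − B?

-3

Under OPT: F F F F . F F . . F F . F . → 9 faults.
Under FIFO: F F F F . F F F . F F F F F → 12 faults.
A − B = 9 − 12 = -3.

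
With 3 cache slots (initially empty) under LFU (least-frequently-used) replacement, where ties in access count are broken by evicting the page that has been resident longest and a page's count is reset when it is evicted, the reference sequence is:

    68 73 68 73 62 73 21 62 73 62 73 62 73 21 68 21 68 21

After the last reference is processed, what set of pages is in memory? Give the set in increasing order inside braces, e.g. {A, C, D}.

{21, 62, 73}

68 → miss, frames (68)
73 → miss, frames (68 73)
68 → hit
73 → hit
62 → miss, frames (68 73 62)
73 → hit
21 → miss, evict 62, frames (68 73 21)
62 → miss, evict 21, frames (68 73 62)
73 → hit
62 → hit
73 → hit
62 → hit
73 → hit
21 → miss, evict 68, frames (73 62 21)
68 → miss, evict 21, frames (73 62 68)
21 → miss, evict 68, frames (73 62 21)
68 → miss, evict 21, frames (73 62 68)
21 → miss, evict 68, frames (73 62 21)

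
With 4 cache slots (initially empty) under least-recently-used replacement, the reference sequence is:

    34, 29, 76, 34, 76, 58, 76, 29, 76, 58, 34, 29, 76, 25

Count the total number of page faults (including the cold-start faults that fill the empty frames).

5

34: fault, frames [34]
29: fault, frames [34, 29]
76: fault, frames [34, 29, 76]
34: hit
76: hit
58: fault, frames [29, 34, 76, 58]
76: hit
29: hit
76: hit
58: hit
34: hit
29: hit
76: hit
25: fault, evict 58, frames [34, 29, 76, 25]
Page faults: 5.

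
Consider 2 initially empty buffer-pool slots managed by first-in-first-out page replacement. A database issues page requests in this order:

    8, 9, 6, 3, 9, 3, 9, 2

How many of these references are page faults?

6

8 -> fault, frames (8)
9 -> fault, frames (8 9)
6 -> fault, evict 8, frames (9 6)
3 -> fault, evict 9, frames (6 3)
9 -> fault, evict 6, frames (3 9)
3 -> hit
9 -> hit
2 -> fault, evict 3, frames (9 2)
Page faults: 6.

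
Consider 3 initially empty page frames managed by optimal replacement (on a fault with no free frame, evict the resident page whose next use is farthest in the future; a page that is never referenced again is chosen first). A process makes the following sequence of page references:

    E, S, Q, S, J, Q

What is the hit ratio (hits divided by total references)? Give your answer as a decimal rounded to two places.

0.33

E -> miss, frames {E}
S -> miss, frames {E,S}
Q -> miss, frames {E,S,Q}
S -> hit
J -> miss, evict S, frames {E,Q,J}
Q -> hit
Hits: 2 of 6 references → 2/6 = 0.3333.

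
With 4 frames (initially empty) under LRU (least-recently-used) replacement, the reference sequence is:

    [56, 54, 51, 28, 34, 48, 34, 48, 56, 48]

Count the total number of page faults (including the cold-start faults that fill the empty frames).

56: fault, frames [56]
54: fault, frames [56, 54]
51: fault, frames [56, 54, 51]
28: fault, frames [56, 54, 51, 28]
34: fault, evict 56, frames [54, 51, 28, 34]
48: fault, evict 54, frames [51, 28, 34, 48]
34: hit
48: hit
56: fault, evict 51, frames [28, 34, 48, 56]
48: hit
Page faults: 7.

7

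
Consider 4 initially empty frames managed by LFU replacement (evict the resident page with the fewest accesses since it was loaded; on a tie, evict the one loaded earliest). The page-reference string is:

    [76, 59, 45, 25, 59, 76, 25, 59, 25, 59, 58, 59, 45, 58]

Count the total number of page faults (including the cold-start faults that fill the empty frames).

76 -> fault, frames {76}
59 -> fault, frames {76,59}
45 -> fault, frames {76,59,45}
25 -> fault, frames {76,59,45,25}
59 -> hit
76 -> hit
25 -> hit
59 -> hit
25 -> hit
59 -> hit
58 -> fault, evict 45, frames {76,59,25,58}
59 -> hit
45 -> fault, evict 58, frames {76,59,25,45}
58 -> fault, evict 45, frames {76,59,25,58}
Page faults: 7.

7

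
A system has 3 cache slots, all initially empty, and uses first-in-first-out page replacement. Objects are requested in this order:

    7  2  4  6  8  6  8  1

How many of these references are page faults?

6

7: miss, frames {7}
2: miss, frames {7,2}
4: miss, frames {7,2,4}
6: miss, evict 7, frames {2,4,6}
8: miss, evict 2, frames {4,6,8}
6: hit
8: hit
1: miss, evict 4, frames {6,8,1}
Page faults: 6.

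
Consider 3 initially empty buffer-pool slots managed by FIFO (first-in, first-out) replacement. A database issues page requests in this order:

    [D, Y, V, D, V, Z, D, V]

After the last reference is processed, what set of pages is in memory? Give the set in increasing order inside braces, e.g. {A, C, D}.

D: miss, frames {D}
Y: miss, frames {D,Y}
V: miss, frames {D,Y,V}
D: hit
V: hit
Z: miss, evict D, frames {Y,V,Z}
D: miss, evict Y, frames {V,Z,D}
V: hit

{D, V, Z}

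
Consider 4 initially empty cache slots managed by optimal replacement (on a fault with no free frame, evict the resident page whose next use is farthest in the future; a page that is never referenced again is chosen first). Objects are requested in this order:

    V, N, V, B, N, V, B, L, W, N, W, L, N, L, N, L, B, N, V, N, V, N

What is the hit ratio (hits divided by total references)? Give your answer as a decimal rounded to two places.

V -> fault, frames (V)
N -> fault, frames (V N)
V -> hit
B -> fault, frames (V N B)
N -> hit
V -> hit
B -> hit
L -> fault, frames (V N B L)
W -> fault, evict V, frames (N B L W)
N -> hit
W -> hit
L -> hit
N -> hit
L -> hit
N -> hit
L -> hit
B -> hit
N -> hit
V -> fault, evict W, frames (N B L V)
N -> hit
V -> hit
N -> hit
Hits: 16 of 22 references → 16/22 = 0.7273.

0.73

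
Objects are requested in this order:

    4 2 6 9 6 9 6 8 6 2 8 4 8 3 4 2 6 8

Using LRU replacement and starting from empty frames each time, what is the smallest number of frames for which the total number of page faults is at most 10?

4

f=1: 18 faults
f=2: 13 faults
f=3: 11 faults
f=4: 9 faults
f=5: 6 faults
f=6: 6 faults
Smallest f with faults ≤ 10 is 4.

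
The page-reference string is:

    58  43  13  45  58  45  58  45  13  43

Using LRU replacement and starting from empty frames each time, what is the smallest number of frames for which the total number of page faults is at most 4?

4

f=1: 10 faults
f=2: 7 faults
f=3: 6 faults
f=4: 4 faults
Smallest f with faults ≤ 4 is 4.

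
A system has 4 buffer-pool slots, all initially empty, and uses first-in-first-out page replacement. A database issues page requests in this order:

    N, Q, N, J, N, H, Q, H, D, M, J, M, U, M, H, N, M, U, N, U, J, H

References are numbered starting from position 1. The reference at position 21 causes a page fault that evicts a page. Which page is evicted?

pos 1: N: fault, frames {N}
pos 2: Q: fault, frames {N,Q}
pos 3: N: hit
pos 4: J: fault, frames {N,Q,J}
pos 5: N: hit
pos 6: H: fault, frames {N,Q,J,H}
pos 7: Q: hit
pos 8: H: hit
pos 9: D: fault, evict N, frames {Q,J,H,D}
pos 10: M: fault, evict Q, frames {J,H,D,M}
pos 11: J: hit
pos 12: M: hit
pos 13: U: fault, evict J, frames {H,D,M,U}
pos 14: M: hit
pos 15: H: hit
pos 16: N: fault, evict H, frames {D,M,U,N}
pos 17: M: hit
pos 18: U: hit
pos 19: N: hit
pos 20: U: hit
pos 21: J: fault, evict D, frames {M,U,N,J}
At position 21, page D is evicted.

D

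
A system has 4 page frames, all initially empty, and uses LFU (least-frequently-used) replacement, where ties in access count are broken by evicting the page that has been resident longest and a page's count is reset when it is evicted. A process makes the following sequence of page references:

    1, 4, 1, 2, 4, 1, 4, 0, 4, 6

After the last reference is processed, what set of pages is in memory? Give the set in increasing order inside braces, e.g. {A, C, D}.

1 → fault, frames (1)
4 → fault, frames (1 4)
1 → hit
2 → fault, frames (1 4 2)
4 → hit
1 → hit
4 → hit
0 → fault, frames (1 4 2 0)
4 → hit
6 → fault, evict 2, frames (1 4 0 6)

{0, 1, 4, 6}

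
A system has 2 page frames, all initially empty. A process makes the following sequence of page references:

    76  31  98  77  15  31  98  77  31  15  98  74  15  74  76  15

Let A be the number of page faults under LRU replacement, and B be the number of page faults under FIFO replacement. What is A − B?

1

Under LRU: F F F F F F F F F F F F F . F F → 15 faults.
Under FIFO: F F F F F F F F F F F F F . F . → 14 faults.
A − B = 15 − 14 = 1.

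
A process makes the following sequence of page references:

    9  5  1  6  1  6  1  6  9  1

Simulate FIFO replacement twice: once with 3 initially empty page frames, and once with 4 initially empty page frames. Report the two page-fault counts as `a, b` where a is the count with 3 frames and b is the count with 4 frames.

5, 4

3 frames: F F F F . . . . F . → 5 faults.
4 frames: F F F F . . . . . . → 4 faults.
4 < 5: adding a frame reduced faults, as is typical.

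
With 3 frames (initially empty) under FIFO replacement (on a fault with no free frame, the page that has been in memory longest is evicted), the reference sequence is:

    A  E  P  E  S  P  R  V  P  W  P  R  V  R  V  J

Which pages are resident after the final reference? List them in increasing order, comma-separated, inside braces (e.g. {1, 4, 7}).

A -> fault, frames {A}
E -> fault, frames {A,E}
P -> fault, frames {A,E,P}
E -> hit
S -> fault, evict A, frames {E,P,S}
P -> hit
R -> fault, evict E, frames {P,S,R}
V -> fault, evict P, frames {S,R,V}
P -> fault, evict S, frames {R,V,P}
W -> fault, evict R, frames {V,P,W}
P -> hit
R -> fault, evict V, frames {P,W,R}
V -> fault, evict P, frames {W,R,V}
R -> hit
V -> hit
J -> fault, evict W, frames {R,V,J}

{J, R, V}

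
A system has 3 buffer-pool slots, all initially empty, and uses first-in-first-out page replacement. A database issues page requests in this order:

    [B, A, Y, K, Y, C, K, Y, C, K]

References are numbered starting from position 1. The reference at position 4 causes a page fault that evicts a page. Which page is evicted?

B

pos 1: B: miss, frames (B)
pos 2: A: miss, frames (B A)
pos 3: Y: miss, frames (B A Y)
pos 4: K: miss, evict B, frames (A Y K)
At position 4, page B is evicted.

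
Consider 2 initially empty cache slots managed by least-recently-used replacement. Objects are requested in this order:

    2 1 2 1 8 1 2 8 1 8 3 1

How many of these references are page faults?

2 -> fault, frames [2]
1 -> fault, frames [2, 1]
2 -> hit
1 -> hit
8 -> fault, evict 2, frames [1, 8]
1 -> hit
2 -> fault, evict 8, frames [1, 2]
8 -> fault, evict 1, frames [2, 8]
1 -> fault, evict 2, frames [8, 1]
8 -> hit
3 -> fault, evict 1, frames [8, 3]
1 -> fault, evict 8, frames [3, 1]
Page faults: 8.

8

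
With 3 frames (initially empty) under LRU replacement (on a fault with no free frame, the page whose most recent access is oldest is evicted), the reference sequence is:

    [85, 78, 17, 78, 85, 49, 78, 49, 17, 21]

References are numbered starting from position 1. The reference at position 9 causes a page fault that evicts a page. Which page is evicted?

pos 1: 85 -> miss, frames (85)
pos 2: 78 -> miss, frames (85 78)
pos 3: 17 -> miss, frames (85 78 17)
pos 4: 78 -> hit
pos 5: 85 -> hit
pos 6: 49 -> miss, evict 17, frames (78 85 49)
pos 7: 78 -> hit
pos 8: 49 -> hit
pos 9: 17 -> miss, evict 85, frames (78 49 17)
At position 9, page 85 is evicted.

85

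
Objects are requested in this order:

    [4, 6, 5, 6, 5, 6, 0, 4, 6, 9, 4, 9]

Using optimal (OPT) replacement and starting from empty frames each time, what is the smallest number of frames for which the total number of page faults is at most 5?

3

f=1: 12 faults
f=2: 6 faults
f=3: 5 faults
f=4: 5 faults
f=5: 5 faults
Smallest f with faults ≤ 5 is 3.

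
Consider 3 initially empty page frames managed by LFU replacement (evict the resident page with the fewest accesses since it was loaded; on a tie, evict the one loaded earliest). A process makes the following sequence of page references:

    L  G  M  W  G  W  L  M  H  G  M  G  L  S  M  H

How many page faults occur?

12

L: miss, frames [L]
G: miss, frames [L, G]
M: miss, frames [L, G, M]
W: miss, evict L, frames [G, M, W]
G: hit
W: hit
L: miss, evict M, frames [G, W, L]
M: miss, evict L, frames [G, W, M]
H: miss, evict M, frames [G, W, H]
G: hit
M: miss, evict H, frames [G, W, M]
G: hit
L: miss, evict M, frames [G, W, L]
S: miss, evict L, frames [G, W, S]
M: miss, evict S, frames [G, W, M]
H: miss, evict M, frames [G, W, H]
Page faults: 12.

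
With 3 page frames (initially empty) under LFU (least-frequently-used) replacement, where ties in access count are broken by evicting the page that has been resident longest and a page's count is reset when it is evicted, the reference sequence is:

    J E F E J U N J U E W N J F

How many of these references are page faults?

9

J: miss, frames {J}
E: miss, frames {J,E}
F: miss, frames {J,E,F}
E: hit
J: hit
U: miss, evict F, frames {J,E,U}
N: miss, evict U, frames {J,E,N}
J: hit
U: miss, evict N, frames {J,E,U}
E: hit
W: miss, evict U, frames {J,E,W}
N: miss, evict W, frames {J,E,N}
J: hit
F: miss, evict N, frames {J,E,F}
Page faults: 9.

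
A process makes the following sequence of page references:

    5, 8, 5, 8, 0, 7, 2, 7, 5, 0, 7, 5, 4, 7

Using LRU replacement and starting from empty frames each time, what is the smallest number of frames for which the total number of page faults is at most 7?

f=1: 14 faults
f=2: 11 faults
f=3: 8 faults
f=4: 7 faults
f=5: 6 faults
f=6: 6 faults
Smallest f with faults ≤ 7 is 4.

4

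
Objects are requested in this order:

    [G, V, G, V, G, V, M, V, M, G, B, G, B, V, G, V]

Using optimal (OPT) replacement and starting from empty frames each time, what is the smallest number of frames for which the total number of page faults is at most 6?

2

f=1: 16 faults
f=2: 6 faults
f=3: 4 faults
f=4: 4 faults
Smallest f with faults ≤ 6 is 2.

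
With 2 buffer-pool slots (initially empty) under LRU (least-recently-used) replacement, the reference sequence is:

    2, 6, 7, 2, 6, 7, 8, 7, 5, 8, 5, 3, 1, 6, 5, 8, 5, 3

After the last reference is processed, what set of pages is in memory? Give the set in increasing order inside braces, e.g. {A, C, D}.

{3, 5}

2 → fault, frames [2]
6 → fault, frames [2, 6]
7 → fault, evict 2, frames [6, 7]
2 → fault, evict 6, frames [7, 2]
6 → fault, evict 7, frames [2, 6]
7 → fault, evict 2, frames [6, 7]
8 → fault, evict 6, frames [7, 8]
7 → hit
5 → fault, evict 8, frames [7, 5]
8 → fault, evict 7, frames [5, 8]
5 → hit
3 → fault, evict 8, frames [5, 3]
1 → fault, evict 5, frames [3, 1]
6 → fault, evict 3, frames [1, 6]
5 → fault, evict 1, frames [6, 5]
8 → fault, evict 6, frames [5, 8]
5 → hit
3 → fault, evict 8, frames [5, 3]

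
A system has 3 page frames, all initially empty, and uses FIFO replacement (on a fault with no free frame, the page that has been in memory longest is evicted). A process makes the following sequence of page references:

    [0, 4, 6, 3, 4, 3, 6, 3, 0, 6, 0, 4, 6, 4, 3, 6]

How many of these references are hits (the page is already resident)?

8

0: miss, frames (0)
4: miss, frames (0 4)
6: miss, frames (0 4 6)
3: miss, evict 0, frames (4 6 3)
4: hit
3: hit
6: hit
3: hit
0: miss, evict 4, frames (6 3 0)
6: hit
0: hit
4: miss, evict 6, frames (3 0 4)
6: miss, evict 3, frames (0 4 6)
4: hit
3: miss, evict 0, frames (4 6 3)
6: hit
Hits: 8.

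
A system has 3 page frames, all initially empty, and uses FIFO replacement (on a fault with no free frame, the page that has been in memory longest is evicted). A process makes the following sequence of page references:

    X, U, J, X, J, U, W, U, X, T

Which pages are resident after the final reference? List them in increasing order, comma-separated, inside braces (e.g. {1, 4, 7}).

{T, W, X}

X: fault, frames [X]
U: fault, frames [X, U]
J: fault, frames [X, U, J]
X: hit
J: hit
U: hit
W: fault, evict X, frames [U, J, W]
U: hit
X: fault, evict U, frames [J, W, X]
T: fault, evict J, frames [W, X, T]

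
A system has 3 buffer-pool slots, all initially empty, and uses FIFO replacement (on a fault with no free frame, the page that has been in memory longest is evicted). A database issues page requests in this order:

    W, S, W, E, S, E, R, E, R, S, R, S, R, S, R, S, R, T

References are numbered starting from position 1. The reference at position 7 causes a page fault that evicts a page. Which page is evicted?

pos 1: W → miss, frames {W}
pos 2: S → miss, frames {W,S}
pos 3: W → hit
pos 4: E → miss, frames {W,S,E}
pos 5: S → hit
pos 6: E → hit
pos 7: R → miss, evict W, frames {S,E,R}
At position 7, page W is evicted.

W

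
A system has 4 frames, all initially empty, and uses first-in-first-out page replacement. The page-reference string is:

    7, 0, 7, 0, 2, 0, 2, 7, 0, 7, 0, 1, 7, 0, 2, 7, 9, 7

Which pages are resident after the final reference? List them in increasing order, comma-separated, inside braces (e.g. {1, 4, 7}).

{1, 2, 7, 9}

7 -> miss, frames (7)
0 -> miss, frames (7 0)
7 -> hit
0 -> hit
2 -> miss, frames (7 0 2)
0 -> hit
2 -> hit
7 -> hit
0 -> hit
7 -> hit
0 -> hit
1 -> miss, frames (7 0 2 1)
7 -> hit
0 -> hit
2 -> hit
7 -> hit
9 -> miss, evict 7, frames (0 2 1 9)
7 -> miss, evict 0, frames (2 1 9 7)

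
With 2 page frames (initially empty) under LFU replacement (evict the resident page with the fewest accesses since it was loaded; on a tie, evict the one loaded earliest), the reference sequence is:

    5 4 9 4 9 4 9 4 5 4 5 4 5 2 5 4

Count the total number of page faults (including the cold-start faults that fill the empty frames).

5: fault, frames [5]
4: fault, frames [5, 4]
9: fault, evict 5, frames [4, 9]
4: hit
9: hit
4: hit
9: hit
4: hit
5: fault, evict 9, frames [4, 5]
4: hit
5: hit
4: hit
5: hit
2: fault, evict 5, frames [4, 2]
5: fault, evict 2, frames [4, 5]
4: hit
Page faults: 6.

6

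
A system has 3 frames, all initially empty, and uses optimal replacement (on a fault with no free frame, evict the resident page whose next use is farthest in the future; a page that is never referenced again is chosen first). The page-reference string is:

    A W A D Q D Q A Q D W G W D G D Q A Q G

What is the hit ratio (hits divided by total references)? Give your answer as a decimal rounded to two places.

0.60

A: miss, frames {A}
W: miss, frames {A,W}
A: hit
D: miss, frames {A,W,D}
Q: miss, evict W, frames {A,D,Q}
D: hit
Q: hit
A: hit
Q: hit
D: hit
W: miss, evict A, frames {D,Q,W}
G: miss, evict Q, frames {D,W,G}
W: hit
D: hit
G: hit
D: hit
Q: miss, evict W, frames {D,G,Q}
A: miss, evict D, frames {G,Q,A}
Q: hit
G: hit
Hits: 12 of 20 references → 12/20 = 0.6000.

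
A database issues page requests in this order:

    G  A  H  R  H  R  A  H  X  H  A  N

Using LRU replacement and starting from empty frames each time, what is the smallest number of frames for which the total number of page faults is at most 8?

3

f=1: 12 faults
f=2: 9 faults
f=3: 6 faults
f=4: 6 faults
f=5: 6 faults
f=6: 6 faults
Smallest f with faults ≤ 8 is 3.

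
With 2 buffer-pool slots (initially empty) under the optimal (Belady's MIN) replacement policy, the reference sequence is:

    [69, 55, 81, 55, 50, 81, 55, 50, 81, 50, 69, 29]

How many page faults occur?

69 -> fault, frames {69}
55 -> fault, frames {69,55}
81 -> fault, evict 69, frames {55,81}
55 -> hit
50 -> fault, evict 55, frames {81,50}
81 -> hit
55 -> fault, evict 81, frames {50,55}
50 -> hit
81 -> fault, evict 55, frames {50,81}
50 -> hit
69 -> fault, evict 81, frames {50,69}
29 -> fault, evict 69, frames {50,29}
Page faults: 8.

8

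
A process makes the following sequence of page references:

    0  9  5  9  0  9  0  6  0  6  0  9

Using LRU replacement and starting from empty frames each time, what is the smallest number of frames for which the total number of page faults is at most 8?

2

f=1: 12 faults
f=2: 6 faults
f=3: 4 faults
f=4: 4 faults
Smallest f with faults ≤ 8 is 2.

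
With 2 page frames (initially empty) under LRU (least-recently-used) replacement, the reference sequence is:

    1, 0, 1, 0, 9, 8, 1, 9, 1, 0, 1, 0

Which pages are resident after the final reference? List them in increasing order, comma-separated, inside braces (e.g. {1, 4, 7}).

{0, 1}

1 → miss, frames (1)
0 → miss, frames (1 0)
1 → hit
0 → hit
9 → miss, evict 1, frames (0 9)
8 → miss, evict 0, frames (9 8)
1 → miss, evict 9, frames (8 1)
9 → miss, evict 8, frames (1 9)
1 → hit
0 → miss, evict 9, frames (1 0)
1 → hit
0 → hit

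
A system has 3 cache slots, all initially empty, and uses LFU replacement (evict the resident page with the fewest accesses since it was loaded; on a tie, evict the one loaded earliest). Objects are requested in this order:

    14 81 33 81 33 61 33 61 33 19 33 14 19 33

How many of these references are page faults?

14 → fault, frames (14)
81 → fault, frames (14 81)
33 → fault, frames (14 81 33)
81 → hit
33 → hit
61 → fault, evict 14, frames (81 33 61)
33 → hit
61 → hit
33 → hit
19 → fault, evict 81, frames (33 61 19)
33 → hit
14 → fault, evict 19, frames (33 61 14)
19 → fault, evict 14, frames (33 61 19)
33 → hit
Page faults: 7.

7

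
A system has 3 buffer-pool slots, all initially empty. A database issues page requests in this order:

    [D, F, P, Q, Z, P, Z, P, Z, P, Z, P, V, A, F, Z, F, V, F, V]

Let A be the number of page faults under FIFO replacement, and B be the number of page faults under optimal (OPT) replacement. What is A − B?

Under FIFO: F F F F F . . . . . . . F F F F . F . . → 10 faults.
Under OPT: F F F F F . . . . . . . F F . . . F . . → 8 faults.
A − B = 10 − 8 = 2.

2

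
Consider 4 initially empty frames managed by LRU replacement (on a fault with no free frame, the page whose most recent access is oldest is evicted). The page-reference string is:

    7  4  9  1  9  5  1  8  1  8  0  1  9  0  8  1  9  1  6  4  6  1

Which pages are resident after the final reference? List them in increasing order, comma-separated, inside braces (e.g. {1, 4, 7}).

{1, 4, 6, 9}

7: fault, frames [7]
4: fault, frames [7, 4]
9: fault, frames [7, 4, 9]
1: fault, frames [7, 4, 9, 1]
9: hit
5: fault, evict 7, frames [4, 1, 9, 5]
1: hit
8: fault, evict 4, frames [9, 5, 1, 8]
1: hit
8: hit
0: fault, evict 9, frames [5, 1, 8, 0]
1: hit
9: fault, evict 5, frames [8, 0, 1, 9]
0: hit
8: hit
1: hit
9: hit
1: hit
6: fault, evict 0, frames [8, 9, 1, 6]
4: fault, evict 8, frames [9, 1, 6, 4]
6: hit
1: hit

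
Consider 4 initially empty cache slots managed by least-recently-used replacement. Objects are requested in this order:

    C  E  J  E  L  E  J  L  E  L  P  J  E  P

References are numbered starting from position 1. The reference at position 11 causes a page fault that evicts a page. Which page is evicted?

C

pos 1: C: fault, frames (C)
pos 2: E: fault, frames (C E)
pos 3: J: fault, frames (C E J)
pos 4: E: hit
pos 5: L: fault, frames (C J E L)
pos 6: E: hit
pos 7: J: hit
pos 8: L: hit
pos 9: E: hit
pos 10: L: hit
pos 11: P: fault, evict C, frames (J E L P)
At position 11, page C is evicted.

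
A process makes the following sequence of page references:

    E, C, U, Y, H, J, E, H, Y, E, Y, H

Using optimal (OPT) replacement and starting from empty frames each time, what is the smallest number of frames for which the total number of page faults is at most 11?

2

f=1: 12 faults
f=2: 9 faults
f=3: 7 faults
f=4: 6 faults
f=5: 6 faults
f=6: 6 faults
Smallest f with faults ≤ 11 is 2.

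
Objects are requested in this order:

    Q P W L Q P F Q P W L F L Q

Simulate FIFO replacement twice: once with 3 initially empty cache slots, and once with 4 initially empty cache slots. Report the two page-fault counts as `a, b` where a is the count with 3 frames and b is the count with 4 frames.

3 frames: F F F F F F F . . F F . . F → 10 faults.
4 frames: F F F F . . F F F F F F . F → 11 faults.
11 > 10: adding a frame increased faults — Belady's anomaly.

10, 11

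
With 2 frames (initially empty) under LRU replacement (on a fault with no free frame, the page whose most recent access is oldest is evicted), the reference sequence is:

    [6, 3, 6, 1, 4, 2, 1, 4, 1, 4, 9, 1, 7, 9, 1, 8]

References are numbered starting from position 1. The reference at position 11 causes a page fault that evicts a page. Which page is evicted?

pos 1: 6 → fault, frames [6]
pos 2: 3 → fault, frames [6, 3]
pos 3: 6 → hit
pos 4: 1 → fault, evict 3, frames [6, 1]
pos 5: 4 → fault, evict 6, frames [1, 4]
pos 6: 2 → fault, evict 1, frames [4, 2]
pos 7: 1 → fault, evict 4, frames [2, 1]
pos 8: 4 → fault, evict 2, frames [1, 4]
pos 9: 1 → hit
pos 10: 4 → hit
pos 11: 9 → fault, evict 1, frames [4, 9]
At position 11, page 1 is evicted.

1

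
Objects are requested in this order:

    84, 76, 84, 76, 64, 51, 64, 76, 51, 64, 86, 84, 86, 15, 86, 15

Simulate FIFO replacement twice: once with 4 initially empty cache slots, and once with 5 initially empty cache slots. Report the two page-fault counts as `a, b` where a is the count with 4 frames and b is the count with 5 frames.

4 frames: F F . . F F . . . . F F . F . . → 7 faults.
5 frames: F F . . F F . . . . F . . F . . → 6 faults.
6 < 7: adding a frame reduced faults, as is typical.

7, 6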